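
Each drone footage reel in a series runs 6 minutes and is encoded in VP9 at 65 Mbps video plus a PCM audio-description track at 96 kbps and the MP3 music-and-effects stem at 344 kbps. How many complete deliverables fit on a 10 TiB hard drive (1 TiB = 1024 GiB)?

6 min = 360 s
Audio total: 96 + 344 = 440 kbps = 0.440 Mbps.
Total bitrate: 65.440 Mbps.
Per item: 65.440 Mbps × 360 s = 23,558 Mb = 2,945 MB.
Capacity: 10 TiB = 87,960,930 Mb; 3733.74 items → 3733 complete.

3733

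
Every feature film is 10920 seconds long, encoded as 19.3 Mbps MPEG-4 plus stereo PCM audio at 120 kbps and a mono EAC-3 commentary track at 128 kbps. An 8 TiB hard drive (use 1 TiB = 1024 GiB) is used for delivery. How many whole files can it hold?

329

Audio total: 120 + 128 = 248 kbps = 0.248 Mbps.
Total bitrate: 19.548 Mbps.
Per item: 19.548 Mbps × 10920 s = 213,464 Mb = 26,683 MB.
Capacity: 8 TiB = 70,368,744 Mb; 329.65 items → 329 complete.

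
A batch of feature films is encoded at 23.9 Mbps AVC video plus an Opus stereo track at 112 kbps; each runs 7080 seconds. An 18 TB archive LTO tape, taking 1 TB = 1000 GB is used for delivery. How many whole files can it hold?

847

Audio: 112 kbps = 0.112 Mbps.
Total bitrate: 24.012 Mbps.
Per item: 24.012 Mbps × 7080 s = 170,005 Mb = 21,251 MB.
Capacity: 18 TB = 144,000,000 Mb; 847.03 items → 847 complete.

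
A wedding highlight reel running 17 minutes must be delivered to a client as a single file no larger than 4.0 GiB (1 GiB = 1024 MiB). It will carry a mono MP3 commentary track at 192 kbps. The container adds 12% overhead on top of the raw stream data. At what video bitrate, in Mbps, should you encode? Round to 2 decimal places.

Budget: 4.0 GiB = 34359.7 Mb.
Stream payload after overhead: 34359.7 / 1.12 = 30678.3 Mb.
17 min = 1020 s
Total bitrate budget: 30678.3 Mb / 1020 s = 30.077 Mbps.
Audio: 192 kbps = 0.192 Mbps.
Video: 30.077 − 0.192 = 29.885 Mbps.

29.88 Mbps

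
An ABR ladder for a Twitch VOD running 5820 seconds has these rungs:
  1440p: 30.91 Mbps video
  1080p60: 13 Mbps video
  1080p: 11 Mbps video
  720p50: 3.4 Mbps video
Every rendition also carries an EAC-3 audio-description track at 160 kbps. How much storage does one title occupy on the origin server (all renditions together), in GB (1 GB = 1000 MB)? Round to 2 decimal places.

Audio: 160 kbps = 0.160 Mbps.
Sum of rendition bitrates: (30.91+0.160) + (13+0.160) + (11+0.160) + (3.4+0.160) = 58.950 Mbps.
× 5820 s = 343,089 Mb = 42,886 MB = 42.89 GB.

42.89 GB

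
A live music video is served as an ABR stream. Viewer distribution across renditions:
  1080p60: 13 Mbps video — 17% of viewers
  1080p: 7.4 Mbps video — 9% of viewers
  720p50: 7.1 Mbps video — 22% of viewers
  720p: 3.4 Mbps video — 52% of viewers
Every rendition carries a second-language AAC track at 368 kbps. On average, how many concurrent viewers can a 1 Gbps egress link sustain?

152

Audio: 368 kbps = 0.368 Mbps.
Average per-viewer bitrate: 0.17×13.368 + 0.09×7.768 + 0.22×7.468 + 0.52×3.768 = 6.574 Mbps.
1 Gbps = 1,000 Mbps; 1,000 / 6.574 = 152.11 → 152.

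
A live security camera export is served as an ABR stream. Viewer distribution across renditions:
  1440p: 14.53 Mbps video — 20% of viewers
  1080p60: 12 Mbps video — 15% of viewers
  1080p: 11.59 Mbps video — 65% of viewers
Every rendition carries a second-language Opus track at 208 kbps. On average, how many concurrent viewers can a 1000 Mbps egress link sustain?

80

Audio: 208 kbps = 0.208 Mbps.
Average per-viewer bitrate: 0.20×14.738 + 0.15×12.208 + 0.65×11.798 = 12.447 Mbps.
1000 Mbps = 1,000 Mbps; 1,000 / 12.447 = 80.34 → 80.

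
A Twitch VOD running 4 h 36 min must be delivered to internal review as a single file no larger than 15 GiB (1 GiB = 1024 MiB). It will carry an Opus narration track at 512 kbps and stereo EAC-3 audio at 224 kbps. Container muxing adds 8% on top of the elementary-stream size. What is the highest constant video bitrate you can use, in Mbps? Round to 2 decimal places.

6.47 Mbps

Budget: 15 GiB = 128849.0 Mb.
Stream payload after overhead: 128849.0 / 1.08 = 119304.6 Mb.
4 h 36 min = 276 min = 16560 s
Total bitrate budget: 119304.6 Mb / 16560 s = 7.204 Mbps.
Audio total: 512 + 224 = 736 kbps = 0.736 Mbps.
Video: 7.204 − 0.736 = 6.468 Mbps.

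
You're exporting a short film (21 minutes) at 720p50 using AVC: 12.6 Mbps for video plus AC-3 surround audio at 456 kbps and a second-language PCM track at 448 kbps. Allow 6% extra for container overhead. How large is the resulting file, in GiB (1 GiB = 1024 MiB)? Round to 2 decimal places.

2.10 GiB

21 min = 1260 s
Audio total: 456 + 448 = 904 kbps = 0.904 Mbps.
Total bitrate: 12.6 + 0.904 = 13.504 Mbps.
Stream data: 13.504 Mbps × 1260 s = 17015.0 Mb.
With 6% container overhead: ×1.06.
18,036 Mb = 2,254,492,800 bytes ÷ 1,073,741,824 = 2.100 GiB.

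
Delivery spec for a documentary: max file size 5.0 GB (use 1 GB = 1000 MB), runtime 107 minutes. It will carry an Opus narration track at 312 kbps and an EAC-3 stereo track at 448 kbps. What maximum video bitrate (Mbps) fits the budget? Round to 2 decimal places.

Budget: 5.0 GB = 40000.0 Mb.
107 min = 6420 s
Total bitrate budget: 40000.0 Mb / 6420 s = 6.231 Mbps.
Audio total: 312 + 448 = 760 kbps = 0.760 Mbps.
Video: 6.231 − 0.760 = 5.471 Mbps.

5.47 Mbps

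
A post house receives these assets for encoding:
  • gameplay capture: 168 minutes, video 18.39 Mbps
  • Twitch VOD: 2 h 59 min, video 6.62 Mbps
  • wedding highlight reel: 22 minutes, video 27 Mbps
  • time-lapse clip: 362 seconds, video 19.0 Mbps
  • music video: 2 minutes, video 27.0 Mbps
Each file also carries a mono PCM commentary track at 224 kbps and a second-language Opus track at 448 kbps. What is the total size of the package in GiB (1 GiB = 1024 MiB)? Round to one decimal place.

37.0 GiB

Audio total: 224 + 448 = 672 kbps = 0.672 Mbps.
gameplay capture: 19.062 Mbps × 10080 s = 192145.0 Mb
Twitch VOD: 7.292 Mbps × 10740 s = 78316.1 Mb
wedding highlight reel: 27.672 Mbps × 1320 s = 36527.0 Mb
time-lapse clip: 19.672 Mbps × 362 s = 7121.3 Mb
music video: 27.672 Mbps × 120 s = 3320.6 Mb
Total: 317430.0 Mb = 39678.7 MB.
= 36.95 GiB.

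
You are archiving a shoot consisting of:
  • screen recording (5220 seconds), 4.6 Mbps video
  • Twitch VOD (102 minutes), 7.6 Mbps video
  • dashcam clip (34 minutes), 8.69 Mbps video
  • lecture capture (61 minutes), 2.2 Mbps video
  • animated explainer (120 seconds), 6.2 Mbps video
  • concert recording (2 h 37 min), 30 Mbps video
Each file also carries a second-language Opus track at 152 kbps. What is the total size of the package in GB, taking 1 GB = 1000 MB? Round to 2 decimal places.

Audio: 152 kbps = 0.152 Mbps.
screen recording: 4.752 Mbps × 5220 s = 24805.4 Mb
Twitch VOD: 7.752 Mbps × 6120 s = 47442.2 Mb
dashcam clip: 8.842 Mbps × 2040 s = 18037.7 Mb
lecture capture: 2.352 Mbps × 3660 s = 8608.3 Mb
animated explainer: 6.352 Mbps × 120 s = 762.2 Mb
concert recording: 30.152 Mbps × 9420 s = 284031.8 Mb
Total: 383687.8 Mb = 47961.0 MB.
= 47.96 GB.

47.96 GB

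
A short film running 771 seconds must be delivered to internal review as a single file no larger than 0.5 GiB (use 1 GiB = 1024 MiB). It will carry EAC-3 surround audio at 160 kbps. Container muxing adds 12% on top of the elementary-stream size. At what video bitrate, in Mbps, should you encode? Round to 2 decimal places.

4.81 Mbps

Budget: 0.5 GiB = 4295.0 Mb.
Stream payload after overhead: 4295.0 / 1.12 = 3834.8 Mb.
Total bitrate budget: 3834.8 Mb / 771 s = 4.974 Mbps.
Audio: 160 kbps = 0.160 Mbps.
Video: 4.974 − 0.160 = 4.814 Mbps.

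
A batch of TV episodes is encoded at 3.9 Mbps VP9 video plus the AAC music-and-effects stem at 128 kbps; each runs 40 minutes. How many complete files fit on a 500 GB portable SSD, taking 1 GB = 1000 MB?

40 min = 2400 s
Audio: 128 kbps = 0.128 Mbps.
Total bitrate: 4.028 Mbps.
Per item: 4.028 Mbps × 2400 s = 9,667 Mb = 1,208 MB.
Capacity: 500 GB = 4,000,000 Mb; 413.77 items → 413 complete.

413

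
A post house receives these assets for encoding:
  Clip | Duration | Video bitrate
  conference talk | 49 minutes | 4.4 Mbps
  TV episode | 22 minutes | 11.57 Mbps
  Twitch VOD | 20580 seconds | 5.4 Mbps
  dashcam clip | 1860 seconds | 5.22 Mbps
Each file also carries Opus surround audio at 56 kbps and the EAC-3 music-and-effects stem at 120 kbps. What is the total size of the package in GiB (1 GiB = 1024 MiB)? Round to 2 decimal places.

17.90 GiB

Audio total: 56 + 120 = 176 kbps = 0.176 Mbps.
conference talk: 4.576 Mbps × 2940 s = 13453.4 Mb
TV episode: 11.746 Mbps × 1320 s = 15504.7 Mb
Twitch VOD: 5.576 Mbps × 20580 s = 114754.1 Mb
dashcam clip: 5.396 Mbps × 1860 s = 10036.6 Mb
Total: 153748.8 Mb = 19218.6 MB.
= 17.90 GiB.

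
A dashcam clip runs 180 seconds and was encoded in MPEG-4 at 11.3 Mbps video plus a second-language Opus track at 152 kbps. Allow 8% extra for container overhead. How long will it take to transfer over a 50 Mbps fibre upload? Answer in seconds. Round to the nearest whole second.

45 seconds

Audio: 152 kbps = 0.152 Mbps.
Total bitrate: 11.452 Mbps.
File: 11.452 Mbps × 180 s = 2061.4 Mb.
With 8% container overhead: ×1.08. → 2226.3 Mb.
At 50 Mbps: 2226.3 / 50 = 44.5 s ≈ 44.5 seconds.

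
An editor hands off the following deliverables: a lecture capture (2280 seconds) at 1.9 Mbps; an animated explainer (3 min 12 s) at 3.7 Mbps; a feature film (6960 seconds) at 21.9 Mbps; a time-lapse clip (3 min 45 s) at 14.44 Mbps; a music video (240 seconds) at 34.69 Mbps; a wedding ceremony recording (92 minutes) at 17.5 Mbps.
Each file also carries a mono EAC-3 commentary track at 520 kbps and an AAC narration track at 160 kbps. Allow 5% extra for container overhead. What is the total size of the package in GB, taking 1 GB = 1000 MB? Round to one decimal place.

36.2 GB

Audio total: 520 + 160 = 680 kbps = 0.680 Mbps.
lecture capture: 2.580 Mbps × 2280 s × 1.05 = 6176.5 Mb
animated explainer: 4.380 Mbps × 192 s × 1.05 = 883.0 Mb
feature film: 22.580 Mbps × 6960 s × 1.05 = 165014.6 Mb
time-lapse clip: 15.120 Mbps × 225 s × 1.05 = 3572.1 Mb
music video: 35.370 Mbps × 240 s × 1.05 = 8913.2 Mb
wedding ceremony recording: 18.180 Mbps × 5520 s × 1.05 = 105371.3 Mb
Total: 289930.8 Mb = 36241.3 MB.
= 36.24 GB.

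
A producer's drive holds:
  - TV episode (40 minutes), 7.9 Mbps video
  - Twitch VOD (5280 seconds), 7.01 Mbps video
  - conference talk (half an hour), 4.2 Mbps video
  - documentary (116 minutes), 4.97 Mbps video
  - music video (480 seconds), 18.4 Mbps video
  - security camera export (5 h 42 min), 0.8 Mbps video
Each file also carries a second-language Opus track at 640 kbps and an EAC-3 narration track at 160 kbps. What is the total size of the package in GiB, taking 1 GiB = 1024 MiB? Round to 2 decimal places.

Audio total: 640 + 160 = 800 kbps = 0.800 Mbps.
TV episode: 8.700 Mbps × 2400 s = 20880.0 Mb
Twitch VOD: 7.810 Mbps × 5280 s = 41236.8 Mb
conference talk: 5.000 Mbps × 1800 s = 9000.0 Mb
documentary: 5.770 Mbps × 6960 s = 40159.2 Mb
music video: 19.200 Mbps × 480 s = 9216.0 Mb
security camera export: 1.600 Mbps × 20520 s = 32832.0 Mb
Total: 153324.0 Mb = 19165.5 MB.
= 17.85 GiB.

17.85 GiB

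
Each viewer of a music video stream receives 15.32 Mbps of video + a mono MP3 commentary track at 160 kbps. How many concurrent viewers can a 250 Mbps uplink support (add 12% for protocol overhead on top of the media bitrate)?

Audio: 160 kbps = 0.160 Mbps.
Per-viewer media rate: 15.480 Mbps.
On the wire with 12% overhead: 17.338 Mbps.
250 Mbps = 250.0 Mbps; 250.0 / 17.338 = 14.42 → 14 viewers.

14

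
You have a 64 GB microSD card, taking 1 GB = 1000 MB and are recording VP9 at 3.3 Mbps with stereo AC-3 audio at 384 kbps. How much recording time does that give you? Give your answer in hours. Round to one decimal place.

38.6 hours

Audio: 384 kbps = 0.384 Mbps.
Total bitrate: 3.3 + 0.384 = 3.684 Mbps.
Capacity: 64 GB = 512,000 Mb.
Recording time: 512,000 / 3.684 = 138,979 s ≈ 38.6 hours.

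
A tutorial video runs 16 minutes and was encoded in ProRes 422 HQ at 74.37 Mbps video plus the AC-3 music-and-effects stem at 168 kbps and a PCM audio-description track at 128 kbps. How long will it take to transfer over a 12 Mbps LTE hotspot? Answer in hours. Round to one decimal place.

16 min = 960 s
Audio total: 168 + 128 = 296 kbps = 0.296 Mbps.
Total bitrate: 74.666 Mbps.
File: 74.666 Mbps × 960 s = 71679.4 Mb.
At 12 Mbps: 71679.4 / 12 = 5973.3 s ≈ 1.66 hours.

1.7 hours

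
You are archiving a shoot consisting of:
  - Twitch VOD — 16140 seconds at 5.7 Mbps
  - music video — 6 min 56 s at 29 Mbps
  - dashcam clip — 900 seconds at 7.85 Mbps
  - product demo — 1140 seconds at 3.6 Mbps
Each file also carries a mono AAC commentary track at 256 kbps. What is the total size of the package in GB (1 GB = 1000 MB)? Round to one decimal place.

Audio: 256 kbps = 0.256 Mbps.
Twitch VOD: 5.956 Mbps × 16140 s = 96129.8 Mb
music video: 29.256 Mbps × 416 s = 12170.5 Mb
dashcam clip: 8.106 Mbps × 900 s = 7295.4 Mb
product demo: 3.856 Mbps × 1140 s = 4395.8 Mb
Total: 119991.6 Mb = 14998.9 MB.
= 15.00 GB.

15.0 GB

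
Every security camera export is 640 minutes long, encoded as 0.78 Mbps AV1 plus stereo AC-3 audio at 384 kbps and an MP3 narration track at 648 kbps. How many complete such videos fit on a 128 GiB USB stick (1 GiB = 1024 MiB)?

640 min = 38400 s
Audio total: 384 + 648 = 1032 kbps = 1.032 Mbps.
Total bitrate: 1.812 Mbps.
Per item: 1.812 Mbps × 38400 s = 69,581 Mb = 8,698 MB.
Capacity: 128 GiB = 1,099,512 Mb; 15.80 items → 15 complete.

15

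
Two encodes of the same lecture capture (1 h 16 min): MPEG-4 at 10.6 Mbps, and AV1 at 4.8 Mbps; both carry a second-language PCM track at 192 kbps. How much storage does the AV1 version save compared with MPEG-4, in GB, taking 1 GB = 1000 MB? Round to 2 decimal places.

3.31 GB

1 h 16 min = 76 min = 4560 s
Audio: 192 kbps = 0.192 Mbps.
MPEG-4: 10.792 Mbps × 4560 s = 49211.5 Mb = 6.151 GB.
AV1: 4.992 Mbps × 4560 s = 22763.5 Mb = 2.845 GB.
Saving: 6.151 − 2.845 = 3.306 GB.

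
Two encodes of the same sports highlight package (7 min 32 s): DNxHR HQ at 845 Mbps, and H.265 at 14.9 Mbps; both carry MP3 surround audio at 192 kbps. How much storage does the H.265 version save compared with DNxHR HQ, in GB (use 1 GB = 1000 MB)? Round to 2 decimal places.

46.90 GB

7 min 32 s = 452 s
Audio: 192 kbps = 0.192 Mbps.
DNxHR HQ: 845.192 Mbps × 452 s = 382026.8 Mb = 47.753 GB.
H.265: 15.092 Mbps × 452 s = 6821.6 Mb = 0.853 GB.
Saving: 47.753 − 0.853 = 46.901 GB.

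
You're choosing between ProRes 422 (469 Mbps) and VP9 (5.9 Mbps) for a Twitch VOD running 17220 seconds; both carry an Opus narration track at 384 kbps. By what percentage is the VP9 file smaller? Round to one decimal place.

98.7%

Audio: 384 kbps = 0.384 Mbps.
ProRes 422: 469.384 Mbps × 17220 s = 8082792.5 Mb = 940.961 GiB.
VP9: 6.284 Mbps × 17220 s = 108210.5 Mb = 12.597 GiB.
Reduction: (1 − 12.597/940.961) × 100 = 98.66%.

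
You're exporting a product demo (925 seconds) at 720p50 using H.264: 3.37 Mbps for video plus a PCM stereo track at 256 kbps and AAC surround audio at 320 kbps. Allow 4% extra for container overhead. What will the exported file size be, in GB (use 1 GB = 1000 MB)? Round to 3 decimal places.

Audio total: 256 + 320 = 576 kbps = 0.576 Mbps.
Total bitrate: 3.37 + 0.576 = 3.946 Mbps.
Stream data: 3.946 Mbps × 925 s = 3650.1 Mb.
With 4% container overhead: ×1.04.
3,796 Mb ÷ 8 = 474.5 MB → 0.4745 GB.

0.475 GB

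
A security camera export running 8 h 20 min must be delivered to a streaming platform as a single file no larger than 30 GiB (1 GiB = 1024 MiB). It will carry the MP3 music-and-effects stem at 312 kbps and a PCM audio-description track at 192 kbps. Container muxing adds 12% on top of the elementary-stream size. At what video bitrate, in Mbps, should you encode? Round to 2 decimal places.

7.17 Mbps

Budget: 30 GiB = 257698.0 Mb.
Stream payload after overhead: 257698.0 / 1.12 = 230087.5 Mb.
8 h 20 min = 500 min = 30000 s
Total bitrate budget: 230087.5 Mb / 30000 s = 7.670 Mbps.
Audio total: 312 + 192 = 504 kbps = 0.504 Mbps.
Video: 7.670 − 0.504 = 7.166 Mbps.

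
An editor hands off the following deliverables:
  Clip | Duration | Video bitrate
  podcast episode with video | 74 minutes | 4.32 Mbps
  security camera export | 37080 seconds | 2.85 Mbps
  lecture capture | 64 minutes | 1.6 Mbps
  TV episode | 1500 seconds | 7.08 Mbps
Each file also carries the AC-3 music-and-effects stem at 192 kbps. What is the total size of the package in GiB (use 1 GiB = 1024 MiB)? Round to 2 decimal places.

Audio: 192 kbps = 0.192 Mbps.
podcast episode with video: 4.512 Mbps × 4440 s = 20033.3 Mb
security camera export: 3.042 Mbps × 37080 s = 112797.4 Mb
lecture capture: 1.792 Mbps × 3840 s = 6881.3 Mb
TV episode: 7.272 Mbps × 1500 s = 10908.0 Mb
Total: 150619.9 Mb = 18827.5 MB.
= 17.53 GiB.

17.53 GiB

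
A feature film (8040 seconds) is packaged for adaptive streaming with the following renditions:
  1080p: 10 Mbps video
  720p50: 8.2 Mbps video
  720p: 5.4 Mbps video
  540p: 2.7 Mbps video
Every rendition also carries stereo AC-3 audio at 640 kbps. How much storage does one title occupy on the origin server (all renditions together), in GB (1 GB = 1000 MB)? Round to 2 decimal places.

29.00 GB

Audio: 640 kbps = 0.640 Mbps.
Sum of rendition bitrates: (10+0.640) + (8.2+0.640) + (5.4+0.640) + (2.7+0.640) = 28.860 Mbps.
× 8040 s = 232,034 Mb = 29,004 MB = 29.00 GB.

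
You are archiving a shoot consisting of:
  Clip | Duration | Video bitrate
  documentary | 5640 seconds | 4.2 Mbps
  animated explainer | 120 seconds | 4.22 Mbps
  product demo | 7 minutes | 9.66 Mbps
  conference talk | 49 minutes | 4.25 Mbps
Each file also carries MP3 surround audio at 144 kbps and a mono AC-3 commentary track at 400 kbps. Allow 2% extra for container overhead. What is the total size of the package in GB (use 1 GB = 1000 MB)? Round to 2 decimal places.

Audio total: 144 + 400 = 544 kbps = 0.544 Mbps.
documentary: 4.744 Mbps × 5640 s × 1.02 = 27291.3 Mb
animated explainer: 4.764 Mbps × 120 s × 1.02 = 583.1 Mb
product demo: 10.204 Mbps × 420 s × 1.02 = 4371.4 Mb
conference talk: 4.794 Mbps × 2940 s × 1.02 = 14376.2 Mb
Total: 46622.0 Mb = 5827.8 MB.
= 5.828 GB.

5.83 GB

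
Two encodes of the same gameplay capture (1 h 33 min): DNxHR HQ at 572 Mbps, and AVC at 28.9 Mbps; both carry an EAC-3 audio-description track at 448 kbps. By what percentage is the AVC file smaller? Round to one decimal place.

1 h 33 min = 93 min = 5580 s
Audio: 448 kbps = 0.448 Mbps.
DNxHR HQ: 572.448 Mbps × 5580 s = 3194259.8 Mb = 399.282 GB.
AVC: 29.348 Mbps × 5580 s = 163761.8 Mb = 20.470 GB.
Reduction: (1 − 20.470/399.282) × 100 = 94.87%.

94.9%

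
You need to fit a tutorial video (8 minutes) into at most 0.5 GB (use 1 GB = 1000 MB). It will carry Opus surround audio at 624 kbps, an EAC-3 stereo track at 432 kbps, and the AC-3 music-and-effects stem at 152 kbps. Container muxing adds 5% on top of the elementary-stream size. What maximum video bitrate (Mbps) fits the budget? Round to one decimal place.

Budget: 0.5 GB = 4000.0 Mb.
Stream payload after overhead: 4000.0 / 1.05 = 3809.5 Mb.
8 min = 480 s
Total bitrate budget: 3809.5 Mb / 480 s = 7.937 Mbps.
Audio total: 624 + 432 + 152 = 1208 kbps = 1.208 Mbps.
Video: 7.937 − 1.208 = 6.729 Mbps.

6.7 Mbps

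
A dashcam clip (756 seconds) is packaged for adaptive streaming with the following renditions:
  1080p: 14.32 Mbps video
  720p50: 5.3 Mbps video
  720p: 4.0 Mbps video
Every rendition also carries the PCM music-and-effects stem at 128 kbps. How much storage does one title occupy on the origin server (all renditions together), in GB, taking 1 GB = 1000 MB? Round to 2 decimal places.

Audio: 128 kbps = 0.128 Mbps.
Sum of rendition bitrates: (14.32+0.128) + (5.3+0.128) + (4.0+0.128) = 24.004 Mbps.
× 756 s = 18,147 Mb = 2,268 MB = 2.268 GB.

2.27 GB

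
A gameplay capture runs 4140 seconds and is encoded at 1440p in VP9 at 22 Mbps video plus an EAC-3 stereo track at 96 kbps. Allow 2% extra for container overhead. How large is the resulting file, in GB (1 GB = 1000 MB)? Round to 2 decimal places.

11.66 GB

Audio: 96 kbps = 0.096 Mbps.
Total bitrate: 22 + 0.096 = 22.096 Mbps.
Stream data: 22.096 Mbps × 4140 s = 91477.4 Mb.
With 2% container overhead: ×1.02.
93,307 Mb ÷ 8 = 11,663 MB → 11.66 GB.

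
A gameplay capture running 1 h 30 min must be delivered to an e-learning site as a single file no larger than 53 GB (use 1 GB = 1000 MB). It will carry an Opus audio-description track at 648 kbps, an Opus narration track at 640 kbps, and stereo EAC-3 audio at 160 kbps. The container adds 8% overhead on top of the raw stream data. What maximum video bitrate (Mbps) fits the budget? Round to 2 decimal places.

Budget: 53 GB = 424000.0 Mb.
Stream payload after overhead: 424000.0 / 1.08 = 392592.6 Mb.
1 h 30 min = 90 min = 5400 s
Total bitrate budget: 392592.6 Mb / 5400 s = 72.702 Mbps.
Audio total: 648 + 640 + 160 = 1448 kbps = 1.448 Mbps.
Video: 72.702 − 1.448 = 71.254 Mbps.

71.25 Mbps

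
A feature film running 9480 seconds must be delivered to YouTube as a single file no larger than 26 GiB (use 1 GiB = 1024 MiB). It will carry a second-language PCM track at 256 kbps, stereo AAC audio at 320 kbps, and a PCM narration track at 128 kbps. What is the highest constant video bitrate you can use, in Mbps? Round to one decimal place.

Budget: 26 GiB = 223338.3 Mb.
Total bitrate budget: 223338.3 Mb / 9480 s = 23.559 Mbps.
Audio total: 256 + 320 + 128 = 704 kbps = 0.704 Mbps.
Video: 23.559 − 0.704 = 22.855 Mbps.

22.9 Mbps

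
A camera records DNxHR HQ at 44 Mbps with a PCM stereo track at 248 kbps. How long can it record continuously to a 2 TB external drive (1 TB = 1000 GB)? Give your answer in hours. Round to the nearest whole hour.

Audio: 248 kbps = 0.248 Mbps.
Total bitrate: 44 + 0.248 = 44.248 Mbps.
Capacity: 2 TB = 16,000,000 Mb.
Recording time: 16,000,000 / 44.248 = 361,598 s ≈ 100 hours.

100 hours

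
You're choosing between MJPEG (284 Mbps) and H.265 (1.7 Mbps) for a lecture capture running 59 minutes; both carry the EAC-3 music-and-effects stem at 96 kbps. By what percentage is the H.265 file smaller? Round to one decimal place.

99.4%

59 min = 3540 s
Audio: 96 kbps = 0.096 Mbps.
MJPEG: 284.096 Mbps × 3540 s = 1005699.8 Mb = 117.079 GiB.
H.265: 1.796 Mbps × 3540 s = 6357.8 Mb = 0.740 GiB.
Reduction: (1 − 0.740/117.079) × 100 = 99.37%.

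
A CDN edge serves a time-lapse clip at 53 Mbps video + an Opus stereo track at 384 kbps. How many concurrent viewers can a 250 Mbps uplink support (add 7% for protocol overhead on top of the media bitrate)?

Audio: 384 kbps = 0.384 Mbps.
Per-viewer media rate: 53.384 Mbps.
On the wire with 7% overhead: 57.121 Mbps.
250 Mbps = 250.0 Mbps; 250.0 / 57.121 = 4.38 → 4 viewers.

4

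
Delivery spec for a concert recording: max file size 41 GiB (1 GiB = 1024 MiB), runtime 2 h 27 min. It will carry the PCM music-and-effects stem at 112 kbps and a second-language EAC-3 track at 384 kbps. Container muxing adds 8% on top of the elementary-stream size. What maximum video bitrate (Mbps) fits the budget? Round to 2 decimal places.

Budget: 41 GiB = 352187.3 Mb.
Stream payload after overhead: 352187.3 / 1.08 = 326099.4 Mb.
2 h 27 min = 147 min = 8820 s
Total bitrate budget: 326099.4 Mb / 8820 s = 36.973 Mbps.
Audio total: 112 + 384 = 496 kbps = 0.496 Mbps.
Video: 36.973 − 0.496 = 36.477 Mbps.

36.48 Mbps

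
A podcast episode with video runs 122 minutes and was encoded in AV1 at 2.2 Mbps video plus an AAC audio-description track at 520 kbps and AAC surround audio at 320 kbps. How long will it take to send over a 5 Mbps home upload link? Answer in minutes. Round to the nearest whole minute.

122 min = 7320 s
Audio total: 520 + 320 = 840 kbps = 0.840 Mbps.
Total bitrate: 3.040 Mbps.
File: 3.040 Mbps × 7320 s = 22252.8 Mb.
At 5 Mbps: 22252.8 / 5 = 4450.6 s ≈ 74.2 minutes.

74 minutes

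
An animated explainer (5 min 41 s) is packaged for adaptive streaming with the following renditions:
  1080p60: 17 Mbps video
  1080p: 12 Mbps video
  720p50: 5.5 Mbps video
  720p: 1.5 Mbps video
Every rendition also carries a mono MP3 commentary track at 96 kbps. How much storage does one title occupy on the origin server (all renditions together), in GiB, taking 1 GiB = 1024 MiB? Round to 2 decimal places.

5 min 41 s = 341 s
Audio: 96 kbps = 0.096 Mbps.
Sum of rendition bitrates: (17+0.096) + (12+0.096) + (5.5+0.096) + (1.5+0.096) = 36.384 Mbps.
× 341 s = 12,407 Mb = 1,551 MB = 1.444 GiB.

1.44 GiB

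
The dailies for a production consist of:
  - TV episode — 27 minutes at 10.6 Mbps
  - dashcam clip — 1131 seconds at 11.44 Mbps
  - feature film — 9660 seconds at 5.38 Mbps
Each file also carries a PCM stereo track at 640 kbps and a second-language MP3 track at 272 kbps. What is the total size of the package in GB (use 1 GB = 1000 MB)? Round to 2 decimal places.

Audio total: 640 + 272 = 912 kbps = 0.912 Mbps.
TV episode: 11.512 Mbps × 1620 s = 18649.4 Mb
dashcam clip: 12.352 Mbps × 1131 s = 13970.1 Mb
feature film: 6.292 Mbps × 9660 s = 60780.7 Mb
Total: 93400.3 Mb = 11675.0 MB.
= 11.68 GB.

11.68 GB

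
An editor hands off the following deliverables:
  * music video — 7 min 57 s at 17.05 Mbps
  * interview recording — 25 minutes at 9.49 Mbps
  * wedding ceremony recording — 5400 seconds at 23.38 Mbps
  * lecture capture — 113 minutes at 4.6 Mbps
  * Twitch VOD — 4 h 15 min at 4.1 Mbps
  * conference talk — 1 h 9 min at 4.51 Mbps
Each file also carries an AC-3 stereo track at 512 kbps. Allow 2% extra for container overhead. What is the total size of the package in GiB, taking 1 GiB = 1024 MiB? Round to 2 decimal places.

Audio: 512 kbps = 0.512 Mbps.
music video: 17.562 Mbps × 477 s × 1.02 = 8544.6 Mb
interview recording: 10.002 Mbps × 1500 s × 1.02 = 15303.1 Mb
wedding ceremony recording: 23.892 Mbps × 5400 s × 1.02 = 131597.1 Mb
lecture capture: 5.112 Mbps × 6780 s × 1.02 = 35352.5 Mb
Twitch VOD: 4.612 Mbps × 15300 s × 1.02 = 71974.9 Mb
conference talk: 5.022 Mbps × 4140 s × 1.02 = 21206.9 Mb
Total: 283979.1 Mb = 35497.4 MB.
= 33.06 GiB.

33.06 GiB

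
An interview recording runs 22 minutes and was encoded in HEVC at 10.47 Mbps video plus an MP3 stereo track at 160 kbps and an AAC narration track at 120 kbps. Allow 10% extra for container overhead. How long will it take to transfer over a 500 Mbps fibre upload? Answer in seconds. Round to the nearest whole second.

31 seconds

22 min = 1320 s
Audio total: 160 + 120 = 280 kbps = 0.280 Mbps.
Total bitrate: 10.750 Mbps.
File: 10.750 Mbps × 1320 s = 14190.0 Mb.
With 10% container overhead: ×1.10. → 15609.0 Mb.
At 500 Mbps: 15609.0 / 500 = 31.2 s ≈ 31.2 seconds.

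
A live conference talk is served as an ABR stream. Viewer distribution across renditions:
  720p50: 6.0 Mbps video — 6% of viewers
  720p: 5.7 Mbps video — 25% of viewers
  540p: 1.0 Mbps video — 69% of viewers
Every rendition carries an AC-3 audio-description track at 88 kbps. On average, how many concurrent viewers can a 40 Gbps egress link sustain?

15606

Audio: 88 kbps = 0.088 Mbps.
Average per-viewer bitrate: 0.06×6.088 + 0.25×5.788 + 0.69×1.088 = 2.563 Mbps.
40 Gbps = 40,000 Mbps; 40,000 / 2.563 = 15606.71 → 15606.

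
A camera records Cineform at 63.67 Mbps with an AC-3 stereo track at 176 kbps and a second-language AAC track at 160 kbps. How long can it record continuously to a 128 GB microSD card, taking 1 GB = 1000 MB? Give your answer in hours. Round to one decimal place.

Audio total: 176 + 160 = 336 kbps = 0.336 Mbps.
Total bitrate: 63.67 + 0.336 = 64.006 Mbps.
Capacity: 128 GB = 1,024,000 Mb.
Recording time: 1,024,000 / 64.006 = 15,999 s ≈ 4.44 hours.

4.4 hours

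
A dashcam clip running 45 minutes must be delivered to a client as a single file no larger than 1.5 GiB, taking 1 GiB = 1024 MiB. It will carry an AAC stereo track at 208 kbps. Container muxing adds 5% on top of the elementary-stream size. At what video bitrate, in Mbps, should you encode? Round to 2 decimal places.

4.34 Mbps

Budget: 1.5 GiB = 12884.9 Mb.
Stream payload after overhead: 12884.9 / 1.05 = 12271.3 Mb.
45 min = 2700 s
Total bitrate budget: 12271.3 Mb / 2700 s = 4.545 Mbps.
Audio: 208 kbps = 0.208 Mbps.
Video: 4.545 − 0.208 = 4.337 Mbps.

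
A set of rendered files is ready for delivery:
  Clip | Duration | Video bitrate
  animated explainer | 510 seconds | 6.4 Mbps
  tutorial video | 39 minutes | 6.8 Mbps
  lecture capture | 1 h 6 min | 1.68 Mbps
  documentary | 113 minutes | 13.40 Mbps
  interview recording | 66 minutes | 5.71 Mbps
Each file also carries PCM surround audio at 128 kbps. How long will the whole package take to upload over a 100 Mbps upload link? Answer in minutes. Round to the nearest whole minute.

Audio: 128 kbps = 0.128 Mbps.
animated explainer: 6.528 Mbps × 510 s = 3329.3 Mb
tutorial video: 6.928 Mbps × 2340 s = 16211.5 Mb
lecture capture: 1.808 Mbps × 3960 s = 7159.7 Mb
documentary: 13.528 Mbps × 6780 s = 91719.8 Mb
interview recording: 5.838 Mbps × 3960 s = 23118.5 Mb
Total: 141538.8 Mb = 17692.3 MB.
At 100 Mbps: 141538.8 / 100 = 1415 s ≈ 23.6 minutes.

24 minutes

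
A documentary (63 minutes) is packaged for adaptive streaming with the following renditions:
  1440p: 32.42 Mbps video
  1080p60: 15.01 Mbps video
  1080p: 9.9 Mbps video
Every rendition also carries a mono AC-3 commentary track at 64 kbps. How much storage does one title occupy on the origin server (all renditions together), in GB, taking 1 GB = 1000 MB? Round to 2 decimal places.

27.18 GB

63 min = 3780 s
Audio: 64 kbps = 0.064 Mbps.
Sum of rendition bitrates: (32.42+0.064) + (15.01+0.064) + (9.9+0.064) = 57.522 Mbps.
× 3780 s = 217,433 Mb = 27,179 MB = 27.18 GB.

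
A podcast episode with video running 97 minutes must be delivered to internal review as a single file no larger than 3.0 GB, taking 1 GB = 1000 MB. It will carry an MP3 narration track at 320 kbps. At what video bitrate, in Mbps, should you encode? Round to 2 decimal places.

Budget: 3.0 GB = 24000.0 Mb.
97 min = 5820 s
Total bitrate budget: 24000.0 Mb / 5820 s = 4.124 Mbps.
Audio: 320 kbps = 0.320 Mbps.
Video: 4.124 − 0.320 = 3.804 Mbps.

3.80 Mbps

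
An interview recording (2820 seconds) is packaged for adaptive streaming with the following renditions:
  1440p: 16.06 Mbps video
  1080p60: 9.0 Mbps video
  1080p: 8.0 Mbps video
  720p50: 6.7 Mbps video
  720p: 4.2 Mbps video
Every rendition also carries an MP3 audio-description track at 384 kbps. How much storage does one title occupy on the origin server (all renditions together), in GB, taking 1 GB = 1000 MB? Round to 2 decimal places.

16.17 GB

Audio: 384 kbps = 0.384 Mbps.
Sum of rendition bitrates: (16.06+0.384) + (9.0+0.384) + (8.0+0.384) + (6.7+0.384) + (4.2+0.384) = 45.880 Mbps.
× 2820 s = 129,382 Mb = 16,173 MB = 16.17 GB.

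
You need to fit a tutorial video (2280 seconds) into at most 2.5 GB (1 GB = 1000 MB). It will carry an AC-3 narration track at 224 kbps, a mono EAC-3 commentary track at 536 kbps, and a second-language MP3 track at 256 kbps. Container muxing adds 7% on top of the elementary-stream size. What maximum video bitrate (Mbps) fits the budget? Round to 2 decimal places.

7.18 Mbps

Budget: 2.5 GB = 20000.0 Mb.
Stream payload after overhead: 20000.0 / 1.07 = 18691.6 Mb.
Total bitrate budget: 18691.6 Mb / 2280 s = 8.198 Mbps.
Audio total: 224 + 536 + 256 = 1016 kbps = 1.016 Mbps.
Video: 8.198 − 1.016 = 7.182 Mbps.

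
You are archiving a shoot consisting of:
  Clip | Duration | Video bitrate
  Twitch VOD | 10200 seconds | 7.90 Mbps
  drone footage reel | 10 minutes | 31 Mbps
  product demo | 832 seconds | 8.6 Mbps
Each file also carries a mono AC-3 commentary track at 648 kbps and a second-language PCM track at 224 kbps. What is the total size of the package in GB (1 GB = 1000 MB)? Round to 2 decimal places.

14.56 GB

Audio total: 648 + 224 = 872 kbps = 0.872 Mbps.
Twitch VOD: 8.772 Mbps × 10200 s = 89474.4 Mb
drone footage reel: 31.872 Mbps × 600 s = 19123.2 Mb
product demo: 9.472 Mbps × 832 s = 7880.7 Mb
Total: 116478.3 Mb = 14559.8 MB.
= 14.56 GB.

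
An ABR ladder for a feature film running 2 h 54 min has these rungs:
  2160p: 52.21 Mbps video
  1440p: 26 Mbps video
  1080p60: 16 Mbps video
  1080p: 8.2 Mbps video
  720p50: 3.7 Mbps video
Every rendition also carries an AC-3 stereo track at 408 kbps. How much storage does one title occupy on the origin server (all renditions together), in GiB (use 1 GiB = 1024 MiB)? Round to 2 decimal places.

131.44 GiB

2 h 54 min = 174 min = 10440 s
Audio: 408 kbps = 0.408 Mbps.
Sum of rendition bitrates: (52.21+0.408) + (26+0.408) + (16+0.408) + (8.2+0.408) + (3.7+0.408) = 108.150 Mbps.
× 10440 s = 1,129,086 Mb = 141,136 MB = 131.4 GiB.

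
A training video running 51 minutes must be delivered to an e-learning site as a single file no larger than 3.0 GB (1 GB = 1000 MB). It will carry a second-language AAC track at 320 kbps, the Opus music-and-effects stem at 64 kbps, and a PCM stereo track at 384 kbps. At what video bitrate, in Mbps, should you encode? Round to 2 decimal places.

Budget: 3.0 GB = 24000.0 Mb.
51 min = 3060 s
Total bitrate budget: 24000.0 Mb / 3060 s = 7.843 Mbps.
Audio total: 320 + 64 + 384 = 768 kbps = 0.768 Mbps.
Video: 7.843 − 0.768 = 7.075 Mbps.

7.08 Mbps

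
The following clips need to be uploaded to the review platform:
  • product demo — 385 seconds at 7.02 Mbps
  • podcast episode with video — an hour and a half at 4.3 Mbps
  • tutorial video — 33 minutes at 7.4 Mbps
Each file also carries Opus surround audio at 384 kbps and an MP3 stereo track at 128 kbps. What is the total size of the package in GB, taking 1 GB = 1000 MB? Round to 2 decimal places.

5.57 GB

Audio total: 384 + 128 = 512 kbps = 0.512 Mbps.
product demo: 7.532 Mbps × 385 s = 2899.8 Mb
podcast episode with video: 4.812 Mbps × 5400 s = 25984.8 Mb
tutorial video: 7.912 Mbps × 1980 s = 15665.8 Mb
Total: 44550.4 Mb = 5568.8 MB.
= 5.569 GB.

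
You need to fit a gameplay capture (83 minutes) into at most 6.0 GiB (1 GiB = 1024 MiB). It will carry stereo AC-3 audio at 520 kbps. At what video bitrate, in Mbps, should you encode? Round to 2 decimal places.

9.83 Mbps

Budget: 6.0 GiB = 51539.6 Mb.
83 min = 4980 s
Total bitrate budget: 51539.6 Mb / 4980 s = 10.349 Mbps.
Audio: 520 kbps = 0.520 Mbps.
Video: 10.349 − 0.520 = 9.829 Mbps.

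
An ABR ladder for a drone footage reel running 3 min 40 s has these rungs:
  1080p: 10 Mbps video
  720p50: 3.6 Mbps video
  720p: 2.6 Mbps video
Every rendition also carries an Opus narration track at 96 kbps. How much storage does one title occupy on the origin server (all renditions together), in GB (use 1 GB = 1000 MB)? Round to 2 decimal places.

3 min 40 s = 220 s
Audio: 96 kbps = 0.096 Mbps.
Sum of rendition bitrates: (10+0.096) + (3.6+0.096) + (2.6+0.096) = 16.488 Mbps.
× 220 s = 3,627 Mb = 453.4 MB = 0.4534 GB.

0.45 GB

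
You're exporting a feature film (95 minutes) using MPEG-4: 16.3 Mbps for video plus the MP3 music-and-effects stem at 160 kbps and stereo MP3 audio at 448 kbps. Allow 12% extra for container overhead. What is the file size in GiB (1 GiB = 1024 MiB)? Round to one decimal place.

95 min = 5700 s
Audio total: 160 + 448 = 608 kbps = 0.608 Mbps.
Total bitrate: 16.3 + 0.608 = 16.908 Mbps.
Stream data: 16.908 Mbps × 5700 s = 96375.6 Mb.
With 12% container overhead: ×1.12.
107,941 Mb = 13,492,584,000 bytes ÷ 1,073,741,824 = 12.57 GiB.

12.6 GiB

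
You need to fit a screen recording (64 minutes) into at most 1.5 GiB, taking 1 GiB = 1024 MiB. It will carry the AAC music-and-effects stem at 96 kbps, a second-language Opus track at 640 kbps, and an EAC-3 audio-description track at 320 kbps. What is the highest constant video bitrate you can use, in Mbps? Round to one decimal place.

Budget: 1.5 GiB = 12884.9 Mb.
64 min = 3840 s
Total bitrate budget: 12884.9 Mb / 3840 s = 3.355 Mbps.
Audio total: 96 + 640 + 320 = 1056 kbps = 1.056 Mbps.
Video: 3.355 − 1.056 = 2.299 Mbps.

2.3 Mbps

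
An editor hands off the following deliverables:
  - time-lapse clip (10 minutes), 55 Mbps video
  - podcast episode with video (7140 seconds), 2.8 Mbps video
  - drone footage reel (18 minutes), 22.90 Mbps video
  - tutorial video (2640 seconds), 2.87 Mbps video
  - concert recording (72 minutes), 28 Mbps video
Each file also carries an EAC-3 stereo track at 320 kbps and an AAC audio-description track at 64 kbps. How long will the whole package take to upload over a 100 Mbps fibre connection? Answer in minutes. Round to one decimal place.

35.4 minutes

Audio total: 320 + 64 = 384 kbps = 0.384 Mbps.
time-lapse clip: 55.384 Mbps × 600 s = 33230.4 Mb
podcast episode with video: 3.184 Mbps × 7140 s = 22733.8 Mb
drone footage reel: 23.284 Mbps × 1080 s = 25146.7 Mb
tutorial video: 3.254 Mbps × 2640 s = 8590.6 Mb
concert recording: 28.384 Mbps × 4320 s = 122618.9 Mb
Total: 212320.3 Mb = 26540.0 MB.
At 100 Mbps: 212320.3 / 100 = 2123 s ≈ 35.4 minutes.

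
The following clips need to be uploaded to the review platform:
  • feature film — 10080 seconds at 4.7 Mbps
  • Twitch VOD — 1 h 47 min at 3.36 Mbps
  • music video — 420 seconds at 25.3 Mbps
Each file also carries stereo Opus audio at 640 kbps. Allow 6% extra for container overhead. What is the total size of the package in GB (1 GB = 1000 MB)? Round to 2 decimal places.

11.98 GB

Audio: 640 kbps = 0.640 Mbps.
feature film: 5.340 Mbps × 10080 s × 1.06 = 57056.8 Mb
Twitch VOD: 4.000 Mbps × 6420 s × 1.06 = 27220.8 Mb
music video: 25.940 Mbps × 420 s × 1.06 = 11548.5 Mb
Total: 95826.1 Mb = 11978.3 MB.
= 11.98 GB.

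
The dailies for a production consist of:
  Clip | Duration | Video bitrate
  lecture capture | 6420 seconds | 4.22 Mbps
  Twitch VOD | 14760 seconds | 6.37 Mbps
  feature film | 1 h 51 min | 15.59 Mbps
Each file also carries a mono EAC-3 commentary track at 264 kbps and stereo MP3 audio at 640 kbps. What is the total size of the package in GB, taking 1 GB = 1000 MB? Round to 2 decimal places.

Audio total: 264 + 640 = 904 kbps = 0.904 Mbps.
lecture capture: 5.124 Mbps × 6420 s = 32896.1 Mb
Twitch VOD: 7.274 Mbps × 14760 s = 107364.2 Mb
feature film: 16.494 Mbps × 6660 s = 109850.0 Mb
Total: 250110.4 Mb = 31263.8 MB.
= 31.26 GB.

31.26 GB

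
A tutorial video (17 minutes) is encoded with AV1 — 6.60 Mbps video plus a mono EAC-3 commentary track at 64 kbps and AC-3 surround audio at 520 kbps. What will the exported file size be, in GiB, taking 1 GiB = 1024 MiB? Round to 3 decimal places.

0.853 GiB

17 min = 1020 s
Audio total: 64 + 520 = 584 kbps = 0.584 Mbps.
Total bitrate: 6.60 + 0.584 = 7.184 Mbps.
Stream data: 7.184 Mbps × 1020 s = 7327.7 Mb.
7,328 Mb = 915,960,000 bytes ÷ 1,073,741,824 = 0.8531 GiB.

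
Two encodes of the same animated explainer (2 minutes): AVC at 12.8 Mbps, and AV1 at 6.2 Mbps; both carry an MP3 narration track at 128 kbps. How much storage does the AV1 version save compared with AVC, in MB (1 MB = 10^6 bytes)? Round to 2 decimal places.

99.00 MB

2 min = 120 s
Audio: 128 kbps = 0.128 Mbps.
AVC: 12.928 Mbps × 120 s = 1551.4 Mb = 193.920 MB.
AV1: 6.328 Mbps × 120 s = 759.4 Mb = 94.920 MB.
Saving: 193.920 − 94.920 = 99.000 MB.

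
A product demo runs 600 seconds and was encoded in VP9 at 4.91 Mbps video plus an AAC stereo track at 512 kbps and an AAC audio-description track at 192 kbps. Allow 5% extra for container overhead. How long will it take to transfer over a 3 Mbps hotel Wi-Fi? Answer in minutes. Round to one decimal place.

19.6 minutes

Audio total: 512 + 192 = 704 kbps = 0.704 Mbps.
Total bitrate: 5.614 Mbps.
File: 5.614 Mbps × 600 s = 3368.4 Mb.
With 5% container overhead: ×1.05. → 3536.8 Mb.
At 3 Mbps: 3536.8 / 3 = 1178.9 s ≈ 19.6 minutes.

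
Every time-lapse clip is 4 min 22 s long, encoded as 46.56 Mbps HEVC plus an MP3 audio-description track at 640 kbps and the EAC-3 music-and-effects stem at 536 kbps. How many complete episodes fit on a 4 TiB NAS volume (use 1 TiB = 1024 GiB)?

4 min 22 s = 262 s
Audio total: 640 + 536 = 1176 kbps = 1.176 Mbps.
Total bitrate: 47.736 Mbps.
Per item: 47.736 Mbps × 262 s = 12,507 Mb = 1,563 MB.
Capacity: 4 TiB = 35,184,372 Mb; 2813.21 items → 2813 complete.

2813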